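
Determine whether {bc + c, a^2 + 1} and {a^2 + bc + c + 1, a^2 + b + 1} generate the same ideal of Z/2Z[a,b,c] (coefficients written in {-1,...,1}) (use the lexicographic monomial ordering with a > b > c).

For a fixed monomial order, each ideal has a unique reduced Gröbner basis; comparing bases decides equality.
Buchberger on the first generating set:
f_1 = bc + c, LT = bc.
f_2 = a^2 + 1, LT = a^2.

S(f_1,f_2): leading monomials are coprime, so the S-polynomial reduces to 0 (Buchberger's first criterion).
Every S-polynomial of the final basis reduces to 0, so we have a Gröbner basis.
Inter-reduce: drop elements whose leading term is divisible by another's, tail-reduce, and make monic.
Reduced Gröbner basis: {a^2 + 1, bc + c}.

Buchberger on the second generating set:
h_1 = a^2 + bc + c + 1, LT = a^2.
h_2 = a^2 + b + 1, LT = a^2.

S(h_1,h_2): lcm = a^2. S = bc + b + c.
  leading term bc: no divisor's leading term divides it; move bc to the remainder.
  leading term b: no divisor's leading term divides it; move b to the remainder.
  leading term c: no divisor's leading term divides it; move c to the remainder.
  remainder bc + b + c ≠ 0; add k_3 = bc + b + c to the basis.

S(h_1,k_3): leading monomials are coprime, so the S-polynomial reduces to 0 (Buchberger's first criterion).
S(h_2,k_3): leading monomials are coprime, so the S-polynomial reduces to 0 (Buchberger's first criterion).
Every S-polynomial of the final basis reduces to 0, so we have a Gröbner basis.
Inter-reduce: drop elements whose leading term is divisible by another's, tail-reduce, and make monic.
Reduced Gröbner basis: {a^2 + b + 1, bc + b + c}.

These differ, so the ideals are not equal.

No, the ideals differ.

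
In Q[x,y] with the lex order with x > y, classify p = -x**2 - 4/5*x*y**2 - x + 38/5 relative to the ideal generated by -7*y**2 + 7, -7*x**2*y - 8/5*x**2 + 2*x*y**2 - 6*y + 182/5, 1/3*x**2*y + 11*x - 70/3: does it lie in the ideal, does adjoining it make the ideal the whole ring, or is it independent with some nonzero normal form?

-x**2 - 4/5*x*y**2 - x + 38/5 lies in I (it reduces to 0).

First compute the reduced Gröbner basis of I by Buchberger's algorithm.
f_1 = -7*y**2 + 7, LT = y**2.
f_2 = -7*x**2*y - 8/5*x**2 + 2*x*y**2 - 6*y + 182/5, LT = x**2*y.
f_3 = 1/3*x**2*y + 11*x - 70/3, LT = x**2*y.

S(f_1,f_2): lcm = x**2*y**2. S = -8/35*x**2*y - x**2 + 2/7*x*y**3 - 6/7*y**2 + 26/5*y.
  reduce S modulo (f_1, f_2, f_3):
  remainder -1161/1225*x**2 + 2/7*x*y - 16/245*x + 1322/245*y - 358/175 ≠ 0; add h_4 = -1161/1225*x**2 + 2/7*x*y - 16/245*x + 1322/245*y - 358/175 to the basis.

S(f_1,f_3): lcm = x**2*y**2. S = -x**2 - 33*x*y + 70*y.
  reduce S modulo (f_1, f_2, f_3, h_4):
  remainder -38663/1161*x*y + 80/1161*x + 74660/1161*y + 2506/1161 ≠ 0; add h_5 = -38663/1161*x*y + 80/1161*x + 74660/1161*y + 2506/1161 to the basis.

S(f_2,f_3): lcm = x**2*y. S = 8/35*x**2 - 2/7*x*y**2 - 33*x + 6/7*y + 324/5.
  reduce S modulo (f_1, f_2, f_3, h_4, h_5):
  remainder -1287529/38663*x + 88598/38663*y + 2486460/38663 ≠ 0; add h_6 = -1287529/38663*x + 88598/38663*y + 2486460/38663 to the basis.

S(f_2,h_5): lcm = x**2*y. S = 312104/1353205*x**2 - 2/7*x*y**2 + 74660/38663*x*y + 2506/38663*x + 6/7*y - 26/5.
  reduce S modulo (f_1, f_2, f_3, h_4, h_5, h_6):
  remainder 209620270/34835363*y - 209620270/34835363 ≠ 0; add h_7 = 209620270/34835363*y - 209620270/34835363 to the basis.

The other S-polynomials (S(f_1,h_4), S(f_2,h_4), S(f_3,h_4), S(f_1,h_5), S(f_3,h_5), S(h_4,h_5), S(f_1,h_6), S(f_2,h_6), S(f_3,h_6), S(h_4,h_6), S(h_5,h_6), S(f_1,h_7), S(f_2,h_7), S(f_3,h_7), S(h_4,h_7), S(h_5,h_7), S(h_6,h_7)) all reduce to 0 modulo the current basis, so we have a Gröbner basis.
Inter-reduce: drop elements whose leading term is divisible by another's, tail-reduce, and make monic.
Reduced Gröbner basis: {x - 2, y - 1}.
Label its elements g_1 = x - 2, g_2 = y - 1.

Reduce p = -x**2 - 4/5*x*y**2 - x + 38/5 modulo G:
  leading term x**2: subtract (-x)·g_1 from -x**2 - 4/5*x*y**2 - x + 38/5 → -4/5*x*y**2 - 3*x + 38/5
  leading term x*y**2: subtract (-4/5*y**2)·g_1 from -4/5*x*y**2 - 3*x + 38/5 → -3*x - 8/5*y**2 + 38/5
  leading term x: subtract (-3)·g_1 from -3*x - 8/5*y**2 + 38/5 → -8/5*y**2 + 8/5
  leading term y**2: subtract (-8/5*y)·g_2 from -8/5*y**2 + 8/5 → -8/5*y + 8/5
  leading term y: subtract (-8/5)·g_2 from -8/5*y + 8/5 → 0
  normal form = 0.
Since the normal form is 0, p ∈ I.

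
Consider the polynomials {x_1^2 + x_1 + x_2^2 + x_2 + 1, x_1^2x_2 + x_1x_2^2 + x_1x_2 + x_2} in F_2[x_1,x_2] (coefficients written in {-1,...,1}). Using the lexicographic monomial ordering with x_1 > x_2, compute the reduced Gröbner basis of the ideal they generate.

f_1 = x_1^2 + x_1 + x_2^2 + x_2 + 1, LT = x_1^2.
f_2 = x_1^2x_2 + x_1x_2^2 + x_1x_2 + x_2, LT = x_1^2x_2.

S(f_1,f_2): lcm = x_1^2x_2. S = x_1x_2^2 + x_2^3 + x_2^2.
  reduce S modulo (f_1, f_2):
  remainder x_1x_2^2 + x_2^3 + x_2^2 ≠ 0; add g_3 = x_1x_2^2 + x_2^3 + x_2^2 to the basis.

S(f_1,g_3): lcm = x_1^2x_2^2. S = x_1x_2^3 + x_2^4 + x_2^3 + x_2^2.
  reduce S modulo (f_1, f_2, g_3):
  remainder x_2^2 ≠ 0; add g_4 = x_2^2 to the basis.

The other S-polynomials (S(f_2,g_3), S(f_1,g_4), S(f_2,g_4), S(g_3,g_4)) all reduce to 0 modulo the current basis, so we have a Gröbner basis.
Inter-reduce: drop elements whose leading term is divisible by another's, tail-reduce, and make monic.

G = {x_1^2 + x_1 + x_2 + 1, x_2^2}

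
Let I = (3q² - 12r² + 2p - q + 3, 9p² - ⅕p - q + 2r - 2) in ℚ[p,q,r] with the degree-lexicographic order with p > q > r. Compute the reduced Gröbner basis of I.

G = {p² - 1/45p - 1/9q + 2/9r - 2/9, q² - 4r² + ⅔p - ⅓q + 1}

f_1 = 3q² - 12r² + 2p - q + 3, LT = q².
f_2 = 9p² - ⅕p - q + 2r - 2, LT = p².

The S-polynomials (S(f_1,f_2)) all reduce to 0 modulo the current basis, so we have a Gröbner basis.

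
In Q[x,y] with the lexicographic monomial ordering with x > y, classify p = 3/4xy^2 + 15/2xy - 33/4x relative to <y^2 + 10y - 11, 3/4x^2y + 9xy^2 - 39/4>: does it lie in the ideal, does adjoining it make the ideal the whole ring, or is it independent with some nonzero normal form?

First compute the reduced Gröbner basis of I by Buchberger's algorithm.
f_1 = y^2 + 10y - 11, LT = y^2.
f_2 = 3/4x^2y + 9xy^2 - 39/4, LT = x^2y.

S(f_1,f_2): lcm = x^2y^2. S = 10x^2y - 11x^2 - 12xy^3 + 13y.
  leading term x^2y: subtract (40/3)·f_2 from 10x^2y - 11x^2 - 12xy^3 + 13y → -11x^2 - 12xy^3 - 120xy^2 + 13y + 130
  leading term x^2: no divisor's leading term divides it; move -11x^2 to the remainder.
  leading term xy^3: subtract (-12xy)·f_1 from -12xy^3 - 120xy^2 + 13y + 130 → -132xy + 13y + 130
  leading term xy: no divisor's leading term divides it; move -132xy to the remainder.
  leading term y: no divisor's leading term divides it; move 13y to the remainder.
  leading term 1: no divisor's leading term divides it; move 130 to the remainder.
  remainder -11x^2 - 132xy + 13y + 130 ≠ 0; add h_3 = -11x^2 - 132xy + 13y + 130 to the basis.

S(f_1,h_3): leading monomials are coprime, so the S-polynomial reduces to 0 (Buchberger's first criterion).
S(f_2,h_3): lcm = x^2y. S = 13/11y^2 + 130/11y - 13.
  leading term y^2: subtract (13/11)·f_1 from 13/11y^2 + 130/11y - 13 → 0
  remainder 0.

Every S-polynomial of the final basis reduces to 0, so we have a Gröbner basis.
Inter-reduce: drop elements whose leading term is divisible by another's, tail-reduce, and make monic.
Reduced Gröbner basis: {x^2 + 12xy - 13/11y - 130/11, y^2 + 10y - 11}.
Label its elements g_1 = x^2 + 12xy - 13/11y - 130/11, g_2 = y^2 + 10y - 11.

Reduce p = 3/4xy^2 + 15/2xy - 33/4x modulo G:
  leading term xy^2: subtract (3/4x)·g_2 from 3/4xy^2 + 15/2xy - 33/4x → 0
  normal form = 0.
Since the normal form is 0, p ∈ I.

Ideal membership is decidable via reduction modulo a Gröbner basis.

3/4xy^2 + 15/2xy - 33/4x lies in I (it reduces to 0).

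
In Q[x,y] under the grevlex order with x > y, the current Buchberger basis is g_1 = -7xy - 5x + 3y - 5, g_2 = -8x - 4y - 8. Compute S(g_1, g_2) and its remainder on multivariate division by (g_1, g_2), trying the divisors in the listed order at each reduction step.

lcm(LM(g_1), LM(g_2)) = xy.
S = (lcm/LT(g_1))·g_1 − (lcm/LT(g_2))·g_2 = -1/2y^2 + 5/7x - 10/7y + 5/7.
Reduce S modulo (g_1, g_2) in that order:
  leading term y^2: no divisor's leading term divides it; move -1/2y^2 to the remainder.
  leading term x: subtract (-5/56)·g_2 from 5/7x - 10/7y + 5/7 → -25/14y
  leading term y: no divisor's leading term divides it; move -25/14y to the remainder.
The remainder -1/2y^2 - 25/14y is nonzero, so it would be added as the next basis element.
This is the inner loop of Buchberger's algorithm — each nonzero remainder becomes a new basis element.

S(g_1, g_2) = -1/2y^2 + 5/7x - 10/7y + 5/7; remainder on division = -1/2y^2 - 25/14y.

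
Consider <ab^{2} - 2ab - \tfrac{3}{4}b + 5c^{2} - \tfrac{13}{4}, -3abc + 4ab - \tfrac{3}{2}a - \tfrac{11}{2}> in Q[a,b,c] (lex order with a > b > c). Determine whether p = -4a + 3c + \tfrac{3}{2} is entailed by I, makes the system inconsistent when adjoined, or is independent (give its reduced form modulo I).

First compute the reduced Gröbner basis of I by Buchberger's algorithm.
f_1 = ab^{2} - 2ab - \tfrac{3}{4}b + 5c^{2} - \tfrac{13}{4}, LT = ab^{2}.
f_2 = -3abc + 4ab - \tfrac{3}{2}a - \tfrac{11}{2}, LT = abc.

S(f_1,f_2): lcm = ab^{2}c. S = \tfrac{4}{3}ab^{2} - 2abc - \tfrac{1}{2}ab - \tfrac{3}{4}bc - \tfrac{11}{6}b + 5c^{3} - \tfrac{13}{4}c.
  reduce S modulo (f_1, f_2):
  remainder -\tfrac{1}{2}ab + a - \tfrac{3}{4}bc - \tfrac{5}{6}b + 5c^{3} - \tfrac{20}{3}c^{2} - \tfrac{13}{4}c + 8 ≠ 0; add h_3 = -\tfrac{1}{2}ab + a - \tfrac{3}{4}bc - \tfrac{5}{6}b + 5c^{3} - \tfrac{20}{3}c^{2} - \tfrac{13}{4}c + 8 to the basis.

S(f_1,h_3): lcm = ab^{2}. S = -\tfrac{3}{2}b^{2}c - \tfrac{5}{3}b^{2} + 10bc^{3} - \tfrac{40}{3}bc^{2} - \tfrac{13}{2}bc + \tfrac{61}{4}b + 5c^{2} - \tfrac{13}{4}.
  reduce S modulo (f_1, f_2, h_3):
  remainder -\tfrac{3}{2}b^{2}c - \tfrac{5}{3}b^{2} + 10bc^{3} - \tfrac{40}{3}bc^{2} - \tfrac{13}{2}bc + \tfrac{61}{4}b + 5c^{2} - \tfrac{13}{4} ≠ 0; add h_4 = -\tfrac{3}{2}b^{2}c - \tfrac{5}{3}b^{2} + 10bc^{3} - \tfrac{40}{3}bc^{2} - \tfrac{13}{2}bc + \tfrac{61}{4}b + 5c^{2} - \tfrac{13}{4} to the basis.

S(f_2,h_3): lcm = abc. S = -\tfrac{4}{3}ab + 2ac + \tfrac{1}{2}a - \tfrac{3}{2}bc^{2} - \tfrac{5}{3}bc + 10c^{4} - \tfrac{40}{3}c^{3} - \tfrac{13}{2}c^{2} + 16c + \tfrac{11}{6}.
  reduce S modulo (f_1, f_2, h_3, h_4):
  remainder 2ac - \tfrac{13}{6}a - \tfrac{3}{2}bc^{2} + \tfrac{1}{3}bc + \tfrac{20}{9}b + 10c^{4} - \tfrac{80}{3}c^{3} + \tfrac{203}{18}c^{2} + \tfrac{74}{3}c - \tfrac{39}{2} ≠ 0; add h_5 = 2ac - \tfrac{13}{6}a - \tfrac{3}{2}bc^{2} + \tfrac{1}{3}bc + \tfrac{20}{9}b + 10c^{4} - \tfrac{80}{3}c^{3} + \tfrac{203}{18}c^{2} + \tfrac{74}{3}c - \tfrac{39}{2} to the basis.

The other S-polynomials (S(f_1,h_4), S(f_2,h_4), S(h_3,h_4), S(f_1,h_5), S(f_2,h_5), S(h_3,h_5), S(h_4,h_5)) all reduce to 0 modulo the current basis, so we have a Gröbner basis.
Inter-reduce: drop elements whose leading term is divisible by another's, tail-reduce, and make monic.
Reduced Gröbner basis: {ab - 2a + \tfrac{3}{2}bc + \tfrac{5}{3}b - 10c^{3} + \tfrac{40}{3}c^{2} + \tfrac{13}{2}c - 16, ac - \tfrac{13}{12}a - \tfrac{3}{4}bc^{2} + \tfrac{1}{6}bc + \tfrac{10}{9}b + 5c^{4} - \tfrac{40}{3}c^{3} + \tfrac{203}{36}c^{2} + \tfrac{37}{3}c - \tfrac{39}{4}, b^{2}c + \tfrac{10}{9}b^{2} - \tfrac{20}{3}bc^{3} + \tfrac{80}{9}bc^{2} + \tfrac{13}{3}bc - \tfrac{61}{6}b - \tfrac{10}{3}c^{2} + \tfrac{13}{6}}.
Label its elements g_1 = ab - 2a + \tfrac{3}{2}bc + \tfrac{5}{3}b - 10c^{3} + \tfrac{40}{3}c^{2} + \tfrac{13}{2}c - 16, g_2 = ac - \tfrac{13}{12}a - \tfrac{3}{4}bc^{2} + \tfrac{1}{6}bc + \tfrac{10}{9}b + 5c^{4} - \tfrac{40}{3}c^{3} + \tfrac{203}{36}c^{2} + \tfrac{37}{3}c - \tfrac{39}{4}, g_3 = b^{2}c + \tfrac{10}{9}b^{2} - \tfrac{20}{3}bc^{3} + \tfrac{80}{9}bc^{2} + \tfrac{13}{3}bc - \tfrac{61}{6}b - \tfrac{10}{3}c^{2} + \tfrac{13}{6}.

Reduce p = -4a + 3c + \tfrac{3}{2} modulo G:
  leading term a: no divisor's leading term divides it; move -4a to the remainder.
  leading term c: no divisor's leading term divides it; move 3c to the remainder.
  leading term 1: no divisor's leading term divides it; move \tfrac{3}{2} to the remainder.
  normal form = -4a + 3c + \tfrac{3}{2}.
The normal form is nonzero, so p ∉ I. Since p minus its normal form lies in I, I + (p) = I + (r) where r = -4a + 3c + \tfrac{3}{2}; decide whether this ideal is the whole ring.
Run Buchberger on G together with r (pairs among the g_i already reduce to 0 since G is a Gröbner basis):
g_1 = ab - 2a + \tfrac{3}{2}bc + \tfrac{5}{3}b - 10c^{3} + \tfrac{40}{3}c^{2} + \tfrac{13}{2}c - 16, LT = ab.
g_2 = ac - \tfrac{13}{12}a - \tfrac{3}{4}bc^{2} + \tfrac{1}{6}bc + \tfrac{10}{9}b + 5c^{4} - \tfrac{40}{3}c^{3} + \tfrac{203}{36}c^{2} + \tfrac{37}{3}c - \tfrac{39}{4}, LT = ac.
g_3 = b^{2}c + \tfrac{10}{9}b^{2} - \tfrac{20}{3}bc^{3} + \tfrac{80}{9}bc^{2} + \tfrac{13}{3}bc - \tfrac{61}{6}b - \tfrac{10}{3}c^{2} + \tfrac{13}{6}, LT = b^{2}c.
r = -4a + 3c + \tfrac{3}{2}, LT = a.

S(g_1,r): lcm = ab. S = -2a + \tfrac{9}{4}bc + \tfrac{49}{24}b - 10c^{3} + \tfrac{40}{3}c^{2} + \tfrac{13}{2}c - 16.
  reduce S modulo (g_1, g_2, g_3, r):
  remainder \tfrac{9}{4}bc + \tfrac{49}{24}b - 10c^{3} + \tfrac{40}{3}c^{2} + 5c - \tfrac{67}{4} ≠ 0; add m_5 = \tfrac{9}{4}bc + \tfrac{49}{24}b - 10c^{3} + \tfrac{40}{3}c^{2} + 5c - \tfrac{67}{4} to the basis.

S(g_2,r): lcm = ac. S = -\tfrac{13}{12}a - \tfrac{3}{4}bc^{2} + \tfrac{1}{6}bc + \tfrac{10}{9}b + 5c^{4} - \tfrac{40}{3}c^{3} + \tfrac{115}{18}c^{2} + \tfrac{305}{24}c - \tfrac{39}{4}.
  reduce S modulo (g_1, g_2, g_3, r, m_5):
  remainder \tfrac{1331}{3888}b + \tfrac{5}{3}c^{4} - \tfrac{415}{81}c^{3} + \tfrac{1475}{486}c^{2} + \tfrac{5741}{1296}c - \tfrac{9977}{2592} ≠ 0; add m_6 = \tfrac{1331}{3888}b + \tfrac{5}{3}c^{4} - \tfrac{415}{81}c^{3} + \tfrac{1475}{486}c^{2} + \tfrac{5741}{1296}c - \tfrac{9977}{2592} to the basis.

S(g_1,m_5): lcm = abc. S = -\tfrac{49}{54}ab + \tfrac{40}{9}ac^{3} - \tfrac{160}{27}ac^{2} - \tfrac{38}{9}ac + \tfrac{67}{9}a + \tfrac{3}{2}bc^{2} + \tfrac{5}{3}bc - 10c^{4} + \tfrac{40}{3}c^{3} + \tfrac{13}{2}c^{2} - 16c.
  reduce S modulo (g_1, g_2, g_3, r, m_5, m_6):
  remainder -\tfrac{200}{27}c^{6} + \tfrac{17950}{729}c^{5} - \tfrac{39725}{2187}c^{4} - \tfrac{306895}{13122}c^{3} + \tfrac{1529575}{52488}c^{2} + \tfrac{5075}{4374}c - \tfrac{3059375}{629856} ≠ 0; add m_7 = -\tfrac{200}{27}c^{6} + \tfrac{17950}{729}c^{5} - \tfrac{39725}{2187}c^{4} - \tfrac{306895}{13122}c^{3} + \tfrac{1529575}{52488}c^{2} + \tfrac{5075}{4374}c - \tfrac{3059375}{629856} to the basis.

S(g_3,m_5): lcm = b^{2}c. S = \tfrac{11}{54}b^{2} - \tfrac{20}{9}bc^{3} + \tfrac{80}{27}bc^{2} + \tfrac{19}{9}bc - \tfrac{49}{18}b - \tfrac{10}{3}c^{2} + \tfrac{13}{6}.
  reduce S modulo (g_1, g_2, g_3, r, m_5, m_6, m_7):
  remainder -\tfrac{400}{363}c^{5} + \tfrac{2600}{1089}c^{4} + \tfrac{200}{3267}c^{3} - \tfrac{11135}{3267}c^{2} + \tfrac{425}{1089}c + \tfrac{2225}{3564} ≠ 0; add m_8 = -\tfrac{400}{363}c^{5} + \tfrac{2600}{1089}c^{4} + \tfrac{200}{3267}c^{3} - \tfrac{11135}{3267}c^{2} + \tfrac{425}{1089}c + \tfrac{2225}{3564} to the basis.

The other S-polynomials (S(g_1,g_2), S(g_1,g_3), S(g_2,g_3), S(g_3,r), S(g_2,m_5), S(r,m_5), S(g_1,m_6), S(g_2,m_6), S(g_3,m_6), S(r,m_6), S(m_5,m_6), S(g_1,m_7), S(g_2,m_7), S(g_3,m_7), S(r,m_7), S(m_5,m_7), S(m_6,m_7), S(g_1,m_8), S(g_2,m_8), S(g_3,m_8), S(r,m_8), S(m_5,m_8), S(m_6,m_8), S(m_7,m_8)) all reduce to 0 modulo the current basis, so we have a Gröbner basis.
Inter-reduce: drop elements whose leading term is divisible by another's, tail-reduce, and make monic.
Reduced Gröbner basis: {a - \tfrac{3}{4}c - \tfrac{3}{8}, b + \tfrac{6480}{1331}c^{4} - \tfrac{19920}{1331}c^{3} + \tfrac{11800}{1331}c^{2} + \tfrac{17223}{1331}c - \tfrac{2721}{242}, c^{5} - \tfrac{13}{6}c^{4} - \tfrac{1}{18}c^{3} + \tfrac{2227}{720}c^{2} - \tfrac{17}{48}c - \tfrac{979}{1728}}.
The reduced Gröbner basis of I + (p) is {a - \tfrac{3}{4}c - \tfrac{3}{8}, b + \tfrac{6480}{1331}c^{4} - \tfrac{19920}{1331}c^{3} + \tfrac{11800}{1331}c^{2} + \tfrac{17223}{1331}c - \tfrac{2721}{242}, c^{5} - \tfrac{13}{6}c^{4} - \tfrac{1}{18}c^{3} + \tfrac{2227}{720}c^{2} - \tfrac{17}{48}c - \tfrac{979}{1728}} ≠ {1}, a proper ideal, so the enlarged system stays consistent: p is independent of I, with normal form -4a + 3c + \tfrac{3}{2}.

-4a + 3c + \tfrac{3}{2} is independent of I; its normal form modulo I is -4a + 3c + \tfrac{3}{2}.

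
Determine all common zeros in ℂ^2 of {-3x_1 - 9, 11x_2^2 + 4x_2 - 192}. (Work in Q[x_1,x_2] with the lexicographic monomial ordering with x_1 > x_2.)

Compute a lex Gröbner basis by Buchberger's algorithm.
f_1 = -3x_1 - 9, LT = x_1.
f_2 = 11x_2^2 + 4x_2 - 192, LT = x_2^2.

The S-polynomials (S(f_1,f_2)) all reduce to 0 modulo the current basis, so we have a Gröbner basis.
Inter-reduce: drop elements whose leading term is divisible by another's, tail-reduce, and make monic.
Reduced Gröbner basis: {x_1 + 3, x_2^2 + 4/11x_2 - 192/11}.

A lex Gröbner basis eliminates variables successively. Here x_2^2 + 4/11x_2 - 192/11 depends only on x_2, with roots {-48/11, 4}; lifting each root through the earlier basis elements recovers the full solutions.
  x_2 = -48/11: the earlier basis element becomes x_1 + 3 = 0, giving x_1 = -3 — point (-3, -48/11).
  x_2 = 4: the earlier basis element becomes x_1 + 3 = 0, giving x_1 = -3 — point (-3, 4).

{(-3, -48/11), (-3, 4)}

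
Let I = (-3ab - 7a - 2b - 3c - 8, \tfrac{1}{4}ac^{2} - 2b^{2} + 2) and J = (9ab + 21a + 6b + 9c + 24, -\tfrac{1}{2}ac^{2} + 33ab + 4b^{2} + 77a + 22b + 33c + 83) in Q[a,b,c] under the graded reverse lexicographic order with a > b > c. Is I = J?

No, the ideals differ.

Since reduced Gröbner bases are canonical representatives of ideals under a given ordering, it suffices to compute and compare them.
Buchberger on the first generating set:
f_1 = -3ab - 7a - 2b - 3c - 8, LT = ab.
f_2 = \tfrac{1}{4}ac^{2} - 2b^{2} + 2, LT = ac^{2}.

S(f_1,f_2): lcm = abc^{2}. S = 8b^{3} + \tfrac{7}{3}ac^{2} + \tfrac{2}{3}bc^{2} + c^{3} + \tfrac{8}{3}c^{2} - 8b.
  leading term b^{3}: no divisor's leading term divides it; move 8b^{3} to the remainder.
  leading term ac^{2}: subtract (\tfrac{28}{3})·f_2 from \tfrac{7}{3}ac^{2} + \tfrac{2}{3}bc^{2} + c^{3} + \tfrac{8}{3}c^{2} - 8b → \tfrac{2}{3}bc^{2} + c^{3} + \tfrac{56}{3}b^{2} + \tfrac{8}{3}c^{2} - 8b - \tfrac{56}{3}
  leading term bc^{2}: no divisor's leading term divides it; move \tfrac{2}{3}bc^{2} to the remainder.
  leading term c^{3}: no divisor's leading term divides it; move c^{3} to the remainder.
  leading term b^{2}: no divisor's leading term divides it; move \tfrac{56}{3}b^{2} to the remainder.
  leading term c^{2}: no divisor's leading term divides it; move \tfrac{8}{3}c^{2} to the remainder.
  leading term b: no divisor's leading term divides it; move -8b to the remainder.
  leading term 1: no divisor's leading term divides it; move -\tfrac{56}{3} to the remainder.
  remainder 8b^{3} + \tfrac{2}{3}bc^{2} + c^{3} + \tfrac{56}{3}b^{2} + \tfrac{8}{3}c^{2} - 8b - \tfrac{56}{3} ≠ 0; add g_3 = 8b^{3} + \tfrac{2}{3}bc^{2} + c^{3} + \tfrac{56}{3}b^{2} + \tfrac{8}{3}c^{2} - 8b - \tfrac{56}{3} to the basis.

The other S-polynomials (S(f_1,g_3), S(f_2,g_3)) all reduce to 0 modulo the current basis, so we have a Gröbner basis.
Inter-reduce: drop elements whose leading term is divisible by another's, tail-reduce, and make monic.
Reduced Gröbner basis: {b^{3} + \tfrac{1}{12}bc^{2} + \tfrac{1}{8}c^{3} + \tfrac{7}{3}b^{2} + \tfrac{1}{3}c^{2} - b - \tfrac{7}{3}, ac^{2} - 8b^{2} + 8, ab + \tfrac{7}{3}a + \tfrac{2}{3}b + c + \tfrac{8}{3}}.

Buchberger on the second generating set:
h_1 = 9ab + 21a + 6b + 9c + 24, LT = ab.
h_2 = -\tfrac{1}{2}ac^{2} + 33ab + 4b^{2} + 77a + 22b + 33c + 83, LT = ac^{2}.

S(h_1,h_2): lcm = abc^{2}. S = 66ab^{2} + 8b^{3} + \tfrac{7}{3}ac^{2} + \tfrac{2}{3}bc^{2} + c^{3} + 154ab + 44b^{2} + 66bc + \tfrac{8}{3}c^{2} + 166b.
  leading term ab^{2}: subtract (\tfrac{22}{3}b)·h_1 from 66ab^{2} + 8b^{3} + \tfrac{7}{3}ac^{2} + \tfrac{2}{3}bc^{2} + c^{3} + 154ab + 44b^{2} + 66bc + \tfrac{8}{3}c^{2} + 166b → 8b^{3} + \tfrac{7}{3}ac^{2} + \tfrac{2}{3}bc^{2} + c^{3} + \tfrac{8}{3}c^{2} - 10b
  leading term b^{3}: no divisor's leading term divides it; move 8b^{3} to the remainder.
  leading term ac^{2}: subtract (-\tfrac{14}{3})·h_2 from \tfrac{7}{3}ac^{2} + \tfrac{2}{3}bc^{2} + c^{3} + \tfrac{8}{3}c^{2} - 10b → \tfrac{2}{3}bc^{2} + c^{3} + 154ab + \tfrac{56}{3}b^{2} + \tfrac{8}{3}c^{2} + \tfrac{1078}{3}a + \tfrac{278}{3}b + 154c + \tfrac{1162}{3}
  leading term bc^{2}: no divisor's leading term divides it; move \tfrac{2}{3}bc^{2} to the remainder.
  leading term c^{3}: no divisor's leading term divides it; move c^{3} to the remainder.
  leading term ab: subtract (\tfrac{154}{9})·h_1 from 154ab + \tfrac{56}{3}b^{2} + \tfrac{8}{3}c^{2} + \tfrac{1078}{3}a + \tfrac{278}{3}b + 154c + \tfrac{1162}{3} → \tfrac{56}{3}b^{2} + \tfrac{8}{3}c^{2} - 10b - \tfrac{70}{3}
  leading term b^{2}: no divisor's leading term divides it; move \tfrac{56}{3}b^{2} to the remainder.
  leading term c^{2}: no divisor's leading term divides it; move \tfrac{8}{3}c^{2} to the remainder.
  leading term b: no divisor's leading term divides it; move -10b to the remainder.
  leading term 1: no divisor's leading term divides it; move -\tfrac{70}{3} to the remainder.
  remainder 8b^{3} + \tfrac{2}{3}bc^{2} + c^{3} + \tfrac{56}{3}b^{2} + \tfrac{8}{3}c^{2} - 10b - \tfrac{70}{3} ≠ 0; add k_3 = 8b^{3} + \tfrac{2}{3}bc^{2} + c^{3} + \tfrac{56}{3}b^{2} + \tfrac{8}{3}c^{2} - 10b - \tfrac{70}{3} to the basis.

The other S-polynomials (S(h_1,k_3), S(h_2,k_3)) all reduce to 0 modulo the current basis, so we have a Gröbner basis.
Inter-reduce: drop elements whose leading term is divisible by another's, tail-reduce, and make monic.
Reduced Gröbner basis: {b^{3} + \tfrac{1}{12}bc^{2} + \tfrac{1}{8}c^{3} + \tfrac{7}{3}b^{2} + \tfrac{1}{3}c^{2} - \tfrac{5}{4}b - \tfrac{35}{12}, ac^{2} - 8b^{2} + 10, ab + \tfrac{7}{3}a + \tfrac{2}{3}b + c + \tfrac{8}{3}}.

These differ, so the ideals are not equal.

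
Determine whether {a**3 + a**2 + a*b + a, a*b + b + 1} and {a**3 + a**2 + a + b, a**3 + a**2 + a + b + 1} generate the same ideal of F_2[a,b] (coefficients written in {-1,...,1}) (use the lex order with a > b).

No, the ideals differ.

Since reduced Gröbner bases are canonical representatives of ideals under a given ordering, it suffices to compute and compare them.
Buchberger on the first generating set:
f_1 = a**3 + a**2 + a*b + a, LT = a**3.
f_2 = a*b + b + 1, LT = a*b.

S(f_1,f_2): lcm = a**3*b. S = a**2 + a*b**2 + a*b.
  leading term a**2: no divisor's leading term divides it; move a**2 to the remainder.
  leading term a*b**2: subtract (b)·f_2 from a*b**2 + a*b → a*b + b**2 + b
  leading term a*b: subtract (1)·f_2 from a*b + b**2 + b → b**2 + 1
  leading term b**2: no divisor's leading term divides it; move b**2 to the remainder.
  leading term 1: no divisor's leading term divides it; move 1 to the remainder.
  remainder a**2 + b**2 + 1 ≠ 0; add g_3 = a**2 + b**2 + 1 to the basis.

S(f_1,g_3): lcm = a**3. S = a**2 + a*b**2 + a*b.
  leading term a**2: subtract (1)·g_3 from a**2 + a*b**2 + a*b → a*b**2 + a*b + b**2 + 1
  leading term a*b**2: subtract (b)·f_2 from a*b**2 + a*b + b**2 + 1 → a*b + b + 1
  leading term a*b: subtract (1)·f_2 from a*b + b + 1 → 0
  remainder 0.

S(f_2,g_3): lcm = a**2*b. S = a*b + a + b**3 + b.
  leading term a*b: subtract (1)·f_2 from a*b + a + b**3 + b → a + b**3 + 1
  leading term a: no divisor's leading term divides it; move a to the remainder.
  leading term b**3: no divisor's leading term divides it; move b**3 to the remainder.
  leading term 1: no divisor's leading term divides it; move 1 to the remainder.
  remainder a + b**3 + 1 ≠ 0; add g_4 = a + b**3 + 1 to the basis.

S(f_1,g_4): lcm = a**3. S = a**2*b**3 + a*b + a.
  leading term a**2*b**3: subtract (a*b**2)·f_2 from a**2*b**3 + a*b + a → a*b**3 + a*b**2 + a*b + a
  leading term a*b**3: subtract (b**2)·f_2 from a*b**3 + a*b**2 + a*b + a → a*b**2 + a*b + a + b**3 + b**2
  leading term a*b**2: subtract (b)·f_2 from a*b**2 + a*b + a + b**3 + b**2 → a*b + a + b**3 + b
  leading term a*b: subtract (1)·f_2 from a*b + a + b**3 + b → a + b**3 + 1
  leading term a: subtract (1)·g_4 from a + b**3 + 1 → 0
  remainder 0.

S(f_2,g_4): lcm = a*b. S = b**4 + 1.
  leading term b**4: no divisor's leading term divides it; move b**4 to the remainder.
  leading term 1: no divisor's leading term divides it; move 1 to the remainder.
  remainder b**4 + 1 ≠ 0; add g_5 = b**4 + 1 to the basis.

S(g_3,g_4): lcm = a**2. S = a*b**3 + a + b**2 + 1.
  leading term a*b**3: subtract (b**2)·f_2 from a*b**3 + a + b**2 + 1 → a + b**3 + 1
  leading term a: subtract (1)·g_4 from a + b**3 + 1 → 0
  remainder 0.

S(f_1,g_5): leading monomials are coprime, so the S-polynomial reduces to 0 (Buchberger's first criterion).
S(f_2,g_5): lcm = a*b**4. S = a + b**4 + b**3.
  leading term a: subtract (1)·g_4 from a + b**4 + b**3 → b**4 + 1
  leading term b**4: subtract (1)·g_5 from b**4 + 1 → 0
  remainder 0.

S(g_3,g_5): leading monomials are coprime, so the S-polynomial reduces to 0 (Buchberger's first criterion).
S(g_4,g_5): leading monomials are coprime, so the S-polynomial reduces to 0 (Buchberger's first criterion).
Every S-polynomial of the final basis reduces to 0, so we have a Gröbner basis.
Inter-reduce: drop elements whose leading term is divisible by another's, tail-reduce, and make monic.
Reduced Gröbner basis: {a + b**3 + 1, b**4 + 1}.

Buchberger on the second generating set:
h_1 = a**3 + a**2 + a + b, LT = a**3.
h_2 = a**3 + a**2 + a + b + 1, LT = a**3.

S(h_1,h_2): lcm = a**3. S = 1.
  leading term 1: no divisor's leading term divides it; move 1 to the remainder.
  remainder 1 ≠ 0; add k_3 = 1 to the basis.

S(h_1,k_3): leading monomials are coprime, so the S-polynomial reduces to 0 (Buchberger's first criterion).
S(h_2,k_3): leading monomials are coprime, so the S-polynomial reduces to 0 (Buchberger's first criterion).
Every S-polynomial of the final basis reduces to 0, so we have a Gröbner basis.
Inter-reduce: drop elements whose leading term is divisible by another's, tail-reduce, and make monic.
Reduced Gröbner basis: {1}.

These differ, so the ideals are not equal.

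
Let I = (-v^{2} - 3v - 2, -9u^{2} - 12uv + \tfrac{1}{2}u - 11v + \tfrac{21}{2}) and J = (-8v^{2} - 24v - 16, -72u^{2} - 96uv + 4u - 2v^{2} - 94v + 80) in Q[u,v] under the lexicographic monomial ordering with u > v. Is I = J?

Yes, the ideals are equal.

Since reduced Gröbner bases are canonical representatives of ideals under a given ordering, it suffices to compute and compare them.
Buchberger on the first generating set:
f_1 = -v^{2} - 3v - 2, LT = v^{2}.
f_2 = -9u^{2} - 12uv + \tfrac{1}{2}u - 11v + \tfrac{21}{2}, LT = u^{2}.

The S-polynomials (S(f_1,f_2)) all reduce to 0 modulo the current basis, so we have a Gröbner basis.
Inter-reduce: drop elements whose leading term is divisible by another's, tail-reduce, and make monic.
Reduced Gröbner basis: {u^{2} + \tfrac{4}{3}uv - \tfrac{1}{18}u + \tfrac{11}{9}v - \tfrac{7}{6}, v^{2} + 3v + 2}.

Buchberger on the second generating set:
h_1 = -8v^{2} - 24v - 16, LT = v^{2}.
h_2 = -72u^{2} - 96uv + 4u - 2v^{2} - 94v + 80, LT = u^{2}.

The S-polynomials (S(h_1,h_2)) all reduce to 0 modulo the current basis, so we have a Gröbner basis.
Inter-reduce: drop elements whose leading term is divisible by another's, tail-reduce, and make monic.
Reduced Gröbner basis: {u^{2} + \tfrac{4}{3}uv - \tfrac{1}{18}u + \tfrac{11}{9}v - \tfrac{7}{6}, v^{2} + 3v + 2}.

Same reduced basis, so the two generating sets span the same ideal.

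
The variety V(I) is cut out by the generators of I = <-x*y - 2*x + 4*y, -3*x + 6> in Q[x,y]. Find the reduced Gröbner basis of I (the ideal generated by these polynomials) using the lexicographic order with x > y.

G = {x - 2, y - 2}

f_1 = -x*y - 2*x + 4*y, LT = x*y.
f_2 = -3*x + 6, LT = x.

S(f_1,f_2): lcm = x*y. S = 2*x - 2*y.
  leading term x: subtract (-2/3)·f_2 from 2*x - 2*y → -2*y + 4
  leading term y: no divisor's leading term divides it; move -2*y to the remainder.
  leading term 1: no divisor's leading term divides it; move 4 to the remainder.
  remainder -2*y + 4 ≠ 0; add g_3 = -2*y + 4 to the basis.

The other S-polynomials (S(f_1,g_3), S(f_2,g_3)) all reduce to 0 modulo the current basis, so we have a Gröbner basis.
Inter-reduce: drop elements whose leading term is divisible by another's, tail-reduce, and make monic.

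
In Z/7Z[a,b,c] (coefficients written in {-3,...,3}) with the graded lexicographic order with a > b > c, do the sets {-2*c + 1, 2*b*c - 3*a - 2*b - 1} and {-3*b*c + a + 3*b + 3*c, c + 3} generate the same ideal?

Yes, the ideals are equal.

Two ideals are equal iff their reduced Gröbner bases coincide (the reduced basis is unique for a fixed ordering).
Buchberger on the first generating set:
f_1 = -2*c + 1, LT = c.
f_2 = 2*b*c - 3*a - 2*b - 1, LT = b*c.

S(f_1,f_2): lcm = b*c. S = -2*a - 3*b - 3.
  reduce S modulo (f_1, f_2):
  remainder -2*a - 3*b - 3 ≠ 0; add g_3 = -2*a - 3*b - 3 to the basis.

The other S-polynomials (S(f_1,g_3), S(f_2,g_3)) all reduce to 0 modulo the current basis, so we have a Gröbner basis.
Inter-reduce: drop elements whose leading term is divisible by another's, tail-reduce, and make monic.
Reduced Gröbner basis: {a - 2*b - 2, c + 3}.

Buchberger on the second generating set:
h_1 = -3*b*c + a + 3*b + 3*c, LT = b*c.
h_2 = c + 3, LT = c.

S(h_1,h_2): lcm = b*c. S = 2*a + 3*b - c.
  reduce S modulo (h_1, h_2):
  remainder 2*a + 3*b + 3 ≠ 0; add k_3 = 2*a + 3*b + 3 to the basis.

The other S-polynomials (S(h_1,k_3), S(h_2,k_3)) all reduce to 0 modulo the current basis, so we have a Gröbner basis.
Inter-reduce: drop elements whose leading term is divisible by another's, tail-reduce, and make monic.
Reduced Gröbner basis: {a - 2*b - 2, c + 3}.

The two bases agree; hence the ideals are identical.
The same test decides containment: I ⊆ J iff every generator of I reduces to 0 modulo a Gröbner basis of J.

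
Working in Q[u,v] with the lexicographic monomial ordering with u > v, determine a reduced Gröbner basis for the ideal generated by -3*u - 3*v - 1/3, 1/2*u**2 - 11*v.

f_1 = -3*u - 3*v - 1/3, LT = u.
f_2 = 1/2*u**2 - 11*v, LT = u**2.

S(f_1,f_2): lcm = u**2. S = u*v + 1/9*u + 22*v.
  reduce S modulo (f_1, f_2):
  remainder -v**2 + 196/9*v - 1/81 ≠ 0; add g_3 = -v**2 + 196/9*v - 1/81 to the basis.

The other S-polynomials (S(f_1,g_3), S(f_2,g_3)) all reduce to 0 modulo the current basis, so we have a Gröbner basis.
Inter-reduce: drop elements whose leading term is divisible by another's, tail-reduce, and make monic.

G = {u + v + 1/9, v**2 - 196/9*v + 1/81}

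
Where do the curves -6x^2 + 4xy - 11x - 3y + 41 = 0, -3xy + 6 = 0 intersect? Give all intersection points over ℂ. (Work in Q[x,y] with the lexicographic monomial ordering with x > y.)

Compute a lex Gröbner basis by Buchberger's algorithm.
f_1 = -6x^2 + 4xy - 11x - 3y + 41, LT = x^2.
f_2 = -3xy + 6, LT = xy.

S(f_1,f_2): lcm = x^2y. S = -2/3xy^2 + 11/6xy + 2x + 1/2y^2 - 41/6y.
  leading term xy^2: subtract (2/9y)·f_2 from -2/3xy^2 + 11/6xy + 2x + 1/2y^2 - 41/6y → 11/6xy + 2x + 1/2y^2 - 49/6y
  leading term xy: subtract (-11/18)·f_2 from 11/6xy + 2x + 1/2y^2 - 49/6y → 2x + 1/2y^2 - 49/6y + 11/3
  leading term x: no divisor's leading term divides it; move 2x to the remainder.
  leading term y^2: no divisor's leading term divides it; move 1/2y^2 to the remainder.
  leading term y: no divisor's leading term divides it; move -49/6y to the remainder.
  leading term 1: no divisor's leading term divides it; move 11/3 to the remainder.
  remainder 2x + 1/2y^2 - 49/6y + 11/3 ≠ 0; add h_3 = 2x + 1/2y^2 - 49/6y + 11/3 to the basis.

S(f_1,h_3): lcm = x^2. S = -1/4xy^2 + 41/12xy + 1/2y - 41/6.
  leading term xy^2: subtract (1/12y)·f_2 from -1/4xy^2 + 41/12xy + 1/2y - 41/6 → 41/12xy - 41/6
  leading term xy: subtract (-41/36)·f_2 from 41/12xy - 41/6 → 0
  remainder 0.

S(f_2,h_3): lcm = xy. S = -1/4y^3 + 49/12y^2 - 11/6y - 2.
  leading term y^3: no divisor's leading term divides it; move -1/4y^3 to the remainder.
  leading term y^2: no divisor's leading term divides it; move 49/12y^2 to the remainder.
  leading term y: no divisor's leading term divides it; move -11/6y to the remainder.
  leading term 1: no divisor's leading term divides it; move -2 to the remainder.
  remainder -1/4y^3 + 49/12y^2 - 11/6y - 2 ≠ 0; add h_4 = -1/4y^3 + 49/12y^2 - 11/6y - 2 to the basis.

S(f_1,h_4): leading monomials are coprime, so the S-polynomial reduces to 0 (Buchberger's first criterion).
S(f_2,h_4): lcm = xy^3. S = 49/3xy^2 - 22/3xy - 8x - 2y^2.
  leading term xy^2: subtract (-49/9y)·f_2 from 49/3xy^2 - 22/3xy - 8x - 2y^2 → -22/3xy - 8x - 2y^2 + 98/3y
  leading term xy: subtract (22/9)·f_2 from -22/3xy - 8x - 2y^2 + 98/3y → -8x - 2y^2 + 98/3y - 44/3
  leading term x: subtract (-4)·h_3 from -8x - 2y^2 + 98/3y - 44/3 → 0
  remainder 0.

S(h_3,h_4): leading monomials are coprime, so the S-polynomial reduces to 0 (Buchberger's first criterion).
Every S-polynomial of the final basis reduces to 0, so we have a Gröbner basis.
Inter-reduce: drop elements whose leading term is divisible by another's, tail-reduce, and make monic.
Reduced Gröbner basis: {x + 1/4y^2 - 49/12y + 11/6, y^3 - 49/3y^2 + 22/3y + 8}.

The lex basis is triangular: the last element involves only y. Solving y^3 - 49/3y^2 + 22/3y + 8 = 0 gives y ∈ {1, 23/3 - sqrt(601)/3, 23/3 + sqrt(601)/3}; substituting each value into the earlier elements determines the remaining variables.
  y = 1: the earlier basis element becomes x - 2 = 0, giving x = 2 — point (2, 1).
  y = 23/3 - sqrt(601)/3: the earlier basis element becomes x + 23/12 + sqrt(601)/12 = 0, giving x = -sqrt(601)/12 - 23/12 — point (-sqrt(601)/12 - 23/12, 23/3 - sqrt(601)/3).
  y = 23/3 + sqrt(601)/3: the earlier basis element becomes x - sqrt(601)/12 + 23/12 = 0, giving x = -23/12 + sqrt(601)/12 — point (-23/12 + sqrt(601)/12, 23/3 + sqrt(601)/3).
Substituting each solution back into the original system confirms all equations vanish.

{(2, 1), (-sqrt(601)/12 - 23/12, 23/3 - sqrt(601)/3), (-23/12 + sqrt(601)/12, 23/3 + sqrt(601)/3)}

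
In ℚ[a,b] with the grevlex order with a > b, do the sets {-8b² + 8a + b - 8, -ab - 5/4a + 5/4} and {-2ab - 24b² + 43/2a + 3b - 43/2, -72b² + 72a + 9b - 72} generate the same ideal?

Yes, the ideals are equal.

Since reduced Gröbner bases are canonical representatives of ideals under a given ordering, it suffices to compute and compare them.
Buchberger on the first generating set:
f_1 = -8b² + 8a + b - 8, LT = b².
f_2 = -ab - 5/4a + 5/4, LT = ab.

S(f_1,f_2): lcm = ab². S = -a² - 11/8ab + a + 5/4b.
  leading term a²: no divisor's leading term divides it; move -a² to the remainder.
  leading term ab: subtract (11/8)·f_2 from -11/8ab + a + 5/4b → 87/32a + 5/4b - 55/32
  leading term a: no divisor's leading term divides it; move 87/32a to the remainder.
  leading term b: no divisor's leading term divides it; move 5/4b to the remainder.
  leading term 1: no divisor's leading term divides it; move -55/32 to the remainder.
  remainder -a² + 87/32a + 5/4b - 55/32 ≠ 0; add g_3 = -a² + 87/32a + 5/4b - 55/32 to the basis.

The other S-polynomials (S(f_1,g_3), S(f_2,g_3)) all reduce to 0 modulo the current basis, so we have a Gröbner basis.
Inter-reduce: drop elements whose leading term is divisible by another's, tail-reduce, and make monic.
Reduced Gröbner basis: {a² - 87/32a - 5/4b + 55/32, ab + 5/4a - 5/4, b² - a - ⅛b + 1}.

Buchberger on the second generating set:
h_1 = -2ab - 24b² + 43/2a + 3b - 43/2, LT = ab.
h_2 = -72b² + 72a + 9b - 72, LT = b².

S(h_1,h_2): lcm = ab². S = 12b³ + a² - 85/8ab - 3/2b² - a + 43/4b.
  leading term b³: subtract (-⅙b)·h_2 from 12b³ + a² - 85/8ab - 3/2b² - a + 43/4b → a² + 11/8ab - a - 5/4b
  leading term a²: no divisor's leading term divides it; move a² to the remainder.
  leading term ab: subtract (-11/16)·h_1 from 11/8ab - a - 5/4b → -33/2b² + 441/32a + 13/16b - 473/32
  leading term b²: subtract (11/48)·h_2 from -33/2b² + 441/32a + 13/16b - 473/32 → -87/32a - 5/4b + 55/32
  leading term a: no divisor's leading term divides it; move -87/32a to the remainder.
  leading term b: no divisor's leading term divides it; move -5/4b to the remainder.
  leading term 1: no divisor's leading term divides it; move 55/32 to the remainder.
  remainder a² - 87/32a - 5/4b + 55/32 ≠ 0; add k_3 = a² - 87/32a - 5/4b + 55/32 to the basis.

The other S-polynomials (S(h_1,k_3), S(h_2,k_3)) all reduce to 0 modulo the current basis, so we have a Gröbner basis.
Inter-reduce: drop elements whose leading term is divisible by another's, tail-reduce, and make monic.
Reduced Gröbner basis: {a² - 87/32a - 5/4b + 55/32, ab + 5/4a - 5/4, b² - a - ⅛b + 1}.

The two bases agree; hence the ideals are identical.
The choice of monomial ordering does not affect the verdict — as long as both bases are computed under the same ordering, their equality decides ideal equality.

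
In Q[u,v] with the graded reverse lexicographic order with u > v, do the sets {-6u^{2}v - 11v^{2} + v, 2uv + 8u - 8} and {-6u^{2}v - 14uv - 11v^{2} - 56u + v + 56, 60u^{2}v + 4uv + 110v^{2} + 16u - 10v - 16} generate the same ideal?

Yes, the ideals are equal.

Equality of ideals is decidable: compute both reduced Gröbner bases (unique for the ordering) and check whether they agree.
Buchberger on the first generating set:
f_1 = -6u^{2}v - 11v^{2} + v, LT = u^{2}v.
f_2 = 2uv + 8u - 8, LT = uv.

S(f_1,f_2): lcm = u^{2}v. S = -4u^{2} + \tfrac{11}{6}v^{2} + 4u - \tfrac{1}{6}v.
  reduce S modulo (f_1, f_2):
  remainder -4u^{2} + \tfrac{11}{6}v^{2} + 4u - \tfrac{1}{6}v ≠ 0; add g_3 = -4u^{2} + \tfrac{11}{6}v^{2} + 4u - \tfrac{1}{6}v to the basis.

S(f_1,g_3): lcm = u^{2}v. S = \tfrac{11}{24}v^{3} + uv + \tfrac{43}{24}v^{2} - \tfrac{1}{6}v.
  reduce S modulo (f_1, f_2, g_3):
  remainder \tfrac{11}{24}v^{3} + \tfrac{43}{24}v^{2} - 4u - \tfrac{1}{6}v + 4 ≠ 0; add g_4 = \tfrac{11}{24}v^{3} + \tfrac{43}{24}v^{2} - 4u - \tfrac{1}{6}v + 4 to the basis.

The other S-polynomials (S(f_2,g_3), S(f_1,g_4), S(f_2,g_4), S(g_3,g_4)) all reduce to 0 modulo the current basis, so we have a Gröbner basis.
Inter-reduce: drop elements whose leading term is divisible by another's, tail-reduce, and make monic.
Reduced Gröbner basis: {v^{3} + \tfrac{43}{11}v^{2} - \tfrac{96}{11}u - \tfrac{4}{11}v + \tfrac{96}{11}, u^{2} - \tfrac{11}{24}v^{2} - u + \tfrac{1}{24}v, uv + 4u - 4}.

Buchberger on the second generating set:
h_1 = -6u^{2}v - 14uv - 11v^{2} - 56u + v + 56, LT = u^{2}v.
h_2 = 60u^{2}v + 4uv + 110v^{2} + 16u - 10v - 16, LT = u^{2}v.

S(h_1,h_2): lcm = u^{2}v. S = \tfrac{34}{15}uv + \tfrac{136}{15}u - \tfrac{136}{15}.
  reduce S modulo (h_1, h_2):
  remainder \tfrac{34}{15}uv + \tfrac{136}{15}u - \tfrac{136}{15} ≠ 0; add k_3 = \tfrac{34}{15}uv + \tfrac{136}{15}u - \tfrac{136}{15} to the basis.

S(h_1,k_3): lcm = u^{2}v. S = -4u^{2} + \tfrac{7}{3}uv + \tfrac{11}{6}v^{2} + \tfrac{40}{3}u - \tfrac{1}{6}v - \tfrac{28}{3}.
  reduce S modulo (h_1, h_2, k_3):
  remainder -4u^{2} + \tfrac{11}{6}v^{2} + 4u - \tfrac{1}{6}v ≠ 0; add k_4 = -4u^{2} + \tfrac{11}{6}v^{2} + 4u - \tfrac{1}{6}v to the basis.

S(h_1,k_4): lcm = u^{2}v. S = \tfrac{11}{24}v^{3} + \tfrac{10}{3}uv + \tfrac{43}{24}v^{2} + \tfrac{28}{3}u - \tfrac{1}{6}v - \tfrac{28}{3}.
  reduce S modulo (h_1, h_2, k_3, k_4):
  remainder \tfrac{11}{24}v^{3} + \tfrac{43}{24}v^{2} - 4u - \tfrac{1}{6}v + 4 ≠ 0; add k_5 = \tfrac{11}{24}v^{3} + \tfrac{43}{24}v^{2} - 4u - \tfrac{1}{6}v + 4 to the basis.

The other S-polynomials (S(h_2,k_3), S(h_2,k_4), S(k_3,k_4), S(h_1,k_5), S(h_2,k_5), S(k_3,k_5), S(k_4,k_5)) all reduce to 0 modulo the current basis, so we have a Gröbner basis.
Inter-reduce: drop elements whose leading term is divisible by another's, tail-reduce, and make monic.
Reduced Gröbner basis: {v^{3} + \tfrac{43}{11}v^{2} - \tfrac{96}{11}u - \tfrac{4}{11}v + \tfrac{96}{11}, u^{2} - \tfrac{11}{24}v^{2} - u + \tfrac{1}{24}v, uv + 4u - 4}.

These coincide, so the ideals are equal.
The choice of monomial ordering does not affect the verdict — as long as both bases are computed under the same ordering, their equality decides ideal equality.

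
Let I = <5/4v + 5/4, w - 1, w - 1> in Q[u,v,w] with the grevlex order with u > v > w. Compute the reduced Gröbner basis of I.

f_1 = 5/4v + 5/4, LT = v.
f_2 = w - 1, LT = w.
f_3 = w - 1, LT = w.

The S-polynomials (S(f_1,f_2), S(f_1,f_3), S(f_2,f_3)) all reduce to 0 modulo the current basis, so we have a Gröbner basis.
Inter-reduce: drop elements whose leading term is divisible by another's, tail-reduce, and make monic.

G = {v + 1, w - 1}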